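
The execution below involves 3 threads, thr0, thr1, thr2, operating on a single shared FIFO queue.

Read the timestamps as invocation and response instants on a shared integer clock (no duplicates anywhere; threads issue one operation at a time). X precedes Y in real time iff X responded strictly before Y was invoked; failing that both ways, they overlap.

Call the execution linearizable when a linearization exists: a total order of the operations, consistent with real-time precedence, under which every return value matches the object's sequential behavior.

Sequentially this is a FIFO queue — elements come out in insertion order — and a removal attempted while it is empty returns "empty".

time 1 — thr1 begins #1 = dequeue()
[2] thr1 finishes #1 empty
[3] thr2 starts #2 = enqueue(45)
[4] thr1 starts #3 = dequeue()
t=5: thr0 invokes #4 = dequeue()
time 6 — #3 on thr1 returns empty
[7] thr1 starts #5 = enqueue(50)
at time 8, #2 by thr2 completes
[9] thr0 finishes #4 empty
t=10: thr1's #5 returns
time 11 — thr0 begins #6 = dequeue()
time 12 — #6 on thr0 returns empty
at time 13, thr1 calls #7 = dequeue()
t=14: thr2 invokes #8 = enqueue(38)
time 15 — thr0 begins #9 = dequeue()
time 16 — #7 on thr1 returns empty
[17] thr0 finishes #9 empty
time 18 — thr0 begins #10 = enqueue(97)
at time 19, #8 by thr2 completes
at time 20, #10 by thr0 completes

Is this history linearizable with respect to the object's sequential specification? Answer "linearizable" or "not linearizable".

events 1..11 are fine; event 12 — the response of #6 at time 12 — makes the prefix non-linearizable
every one of the 12 real-time-consistent orders over 6 completed FIFO queue ops fails the sequential spec
sample order #1, #2, #3, #4, #5, #6 stalls at step 3 — #3 dequeue() → empty has no legal effect
sample order #1, #2, #3, #5, #4, #6 stalls at step 3 — #3 dequeue() → empty has no legal effect

not linearizable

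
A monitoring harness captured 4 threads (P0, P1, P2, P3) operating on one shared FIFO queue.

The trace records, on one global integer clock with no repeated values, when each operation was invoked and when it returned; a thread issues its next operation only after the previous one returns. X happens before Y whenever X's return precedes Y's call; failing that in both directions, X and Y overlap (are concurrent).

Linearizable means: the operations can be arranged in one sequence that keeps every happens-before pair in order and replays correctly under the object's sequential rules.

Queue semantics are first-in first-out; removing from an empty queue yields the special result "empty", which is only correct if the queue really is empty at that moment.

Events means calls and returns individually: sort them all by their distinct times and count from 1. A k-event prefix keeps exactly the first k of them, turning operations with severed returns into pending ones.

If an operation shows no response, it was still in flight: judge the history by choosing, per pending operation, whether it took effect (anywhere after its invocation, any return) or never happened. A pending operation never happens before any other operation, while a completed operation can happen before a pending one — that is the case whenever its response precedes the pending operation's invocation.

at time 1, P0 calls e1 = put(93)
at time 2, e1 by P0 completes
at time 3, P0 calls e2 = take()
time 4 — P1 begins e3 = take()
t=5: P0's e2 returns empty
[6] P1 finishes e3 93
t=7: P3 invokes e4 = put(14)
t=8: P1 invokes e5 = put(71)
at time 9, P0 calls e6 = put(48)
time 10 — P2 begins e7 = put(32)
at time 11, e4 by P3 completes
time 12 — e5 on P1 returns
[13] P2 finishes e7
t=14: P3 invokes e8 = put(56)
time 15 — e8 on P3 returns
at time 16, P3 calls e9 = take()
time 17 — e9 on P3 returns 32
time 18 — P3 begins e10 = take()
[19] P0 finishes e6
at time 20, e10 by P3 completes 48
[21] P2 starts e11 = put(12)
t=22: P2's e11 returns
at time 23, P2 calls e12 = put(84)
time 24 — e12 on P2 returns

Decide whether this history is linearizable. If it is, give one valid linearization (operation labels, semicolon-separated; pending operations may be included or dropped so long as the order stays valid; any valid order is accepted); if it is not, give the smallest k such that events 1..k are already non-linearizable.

linearizable — witness: e1; e3; e2; e7; e6; e4; e5; e8; e9; e10; e11; e12

step 1: e1 put(93) — queue <93>
step 2: e3 take() → 93 — queue <>
step 3: e2 take() → empty — queue <>
step 4: e7 put(32) — queue <32>
step 5: e6 put(48) — queue <32,48>
step 6: e4 put(14) — queue <32,48,14>
step 7: e5 put(71) — queue <32,48,14,71>
step 8: e8 put(56) — queue <32,48,14,71,56>
step 9: e9 take() → 32 — queue <48,14,71,56>
step 10: e10 take() → 48 — queue <14,71,56>
step 11: e11 put(12) — queue <14,71,56,12>
step 12: e12 put(84) — queue <14,71,56,12,84>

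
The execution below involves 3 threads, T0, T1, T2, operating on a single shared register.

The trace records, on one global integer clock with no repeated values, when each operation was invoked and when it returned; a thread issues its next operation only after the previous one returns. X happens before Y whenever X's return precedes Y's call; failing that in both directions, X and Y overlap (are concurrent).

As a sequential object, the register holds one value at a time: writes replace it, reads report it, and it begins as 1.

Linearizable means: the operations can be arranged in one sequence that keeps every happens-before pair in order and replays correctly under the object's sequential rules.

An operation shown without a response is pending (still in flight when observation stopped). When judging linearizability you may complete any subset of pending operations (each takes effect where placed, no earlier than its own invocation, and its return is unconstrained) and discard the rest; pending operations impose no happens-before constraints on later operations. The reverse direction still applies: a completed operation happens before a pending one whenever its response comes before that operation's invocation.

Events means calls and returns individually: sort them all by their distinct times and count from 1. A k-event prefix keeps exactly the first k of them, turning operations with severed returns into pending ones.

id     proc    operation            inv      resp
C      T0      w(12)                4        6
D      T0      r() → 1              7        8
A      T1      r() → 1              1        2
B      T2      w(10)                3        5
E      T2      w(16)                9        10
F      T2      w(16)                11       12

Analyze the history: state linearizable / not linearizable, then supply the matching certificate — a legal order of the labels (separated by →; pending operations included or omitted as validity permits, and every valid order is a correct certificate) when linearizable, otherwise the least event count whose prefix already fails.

not linearizable — minimal violating prefix: 8 events

through event 7 a valid linearization exists; event 8 (D responding at time 8) ends that
checked exhaustively: 2 real-time-consistent orders of 4 completed operations, zero legal register replays
for example A, B, C, D fails at step 4: D r() → 1 is not legal there
for example A, C, B, D fails at step 4: D r() → 1 is not legal there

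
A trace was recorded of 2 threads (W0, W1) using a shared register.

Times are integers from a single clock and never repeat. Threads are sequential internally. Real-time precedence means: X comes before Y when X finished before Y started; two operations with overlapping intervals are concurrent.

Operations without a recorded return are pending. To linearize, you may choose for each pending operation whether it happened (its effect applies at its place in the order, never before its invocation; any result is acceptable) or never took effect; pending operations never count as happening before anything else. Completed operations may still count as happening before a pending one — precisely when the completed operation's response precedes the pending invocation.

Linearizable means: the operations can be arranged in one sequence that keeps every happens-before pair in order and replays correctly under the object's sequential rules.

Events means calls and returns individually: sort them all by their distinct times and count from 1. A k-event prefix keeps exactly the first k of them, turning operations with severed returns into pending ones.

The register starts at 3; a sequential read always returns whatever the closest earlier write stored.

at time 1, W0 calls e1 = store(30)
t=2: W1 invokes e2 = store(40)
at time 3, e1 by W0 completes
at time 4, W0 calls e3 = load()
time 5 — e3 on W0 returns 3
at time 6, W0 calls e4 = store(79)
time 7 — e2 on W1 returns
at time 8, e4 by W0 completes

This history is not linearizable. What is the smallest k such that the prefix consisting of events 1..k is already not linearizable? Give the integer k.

one valid order for events 1..4 is e1:
step 1: e1 store(30) — value 30
at event 5 (e3's time-5 response) nothing linearizes any more
include/drop combinations of the 1 pending operation (e2) were all tried; none helps
take e1, e3 (pending dropped): step 2 already fails, because e3 load() → 3 cannot occur there

5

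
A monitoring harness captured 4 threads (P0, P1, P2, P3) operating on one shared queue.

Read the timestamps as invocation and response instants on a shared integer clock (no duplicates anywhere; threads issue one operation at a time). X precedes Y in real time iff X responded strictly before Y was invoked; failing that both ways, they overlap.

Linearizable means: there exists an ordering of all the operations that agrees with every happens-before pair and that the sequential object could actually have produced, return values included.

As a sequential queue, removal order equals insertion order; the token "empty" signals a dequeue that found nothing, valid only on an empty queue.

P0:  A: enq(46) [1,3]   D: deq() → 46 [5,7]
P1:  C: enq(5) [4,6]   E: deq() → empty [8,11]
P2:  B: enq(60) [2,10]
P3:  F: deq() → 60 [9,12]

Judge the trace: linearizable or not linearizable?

not linearizable

cut after 11 events: linearizable; cut after 12 events (F responds, time 12): not linearizable
6 completed operations, 24 real-time-consistent orders — every queue replay fails
one such order, A, B, C, D, E, F, breaks at step 5 where E deq() → empty is illegal
one such order, A, B, C, D, F, E, breaks at step 6 where E deq() → empty is illegal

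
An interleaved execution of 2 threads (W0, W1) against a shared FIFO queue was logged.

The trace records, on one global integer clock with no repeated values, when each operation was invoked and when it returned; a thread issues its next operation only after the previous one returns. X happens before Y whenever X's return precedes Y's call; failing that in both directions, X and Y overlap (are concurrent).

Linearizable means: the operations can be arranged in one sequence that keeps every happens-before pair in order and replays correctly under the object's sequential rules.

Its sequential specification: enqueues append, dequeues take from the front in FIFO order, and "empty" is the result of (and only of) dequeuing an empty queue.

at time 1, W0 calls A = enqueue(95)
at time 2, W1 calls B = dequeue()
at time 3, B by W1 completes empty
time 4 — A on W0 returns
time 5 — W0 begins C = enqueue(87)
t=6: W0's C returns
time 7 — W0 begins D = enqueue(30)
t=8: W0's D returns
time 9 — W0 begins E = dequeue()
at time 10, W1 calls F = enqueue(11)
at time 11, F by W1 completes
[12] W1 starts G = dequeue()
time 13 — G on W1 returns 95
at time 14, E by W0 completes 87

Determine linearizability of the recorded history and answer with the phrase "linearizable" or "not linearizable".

one valid linearization: B, A, C, D, F, G, E
step 1: B dequeue() → empty — queue <>
step 2: A enqueue(95) — queue <95>
step 3: C enqueue(87) — queue <95,87>
step 4: D enqueue(30) — queue <95,87,30>
step 5: F enqueue(11) — queue <95,87,30,11>
step 6: G dequeue() → 95 — queue <87,30,11>
step 7: E dequeue() → 87 — queue <30,11>

linearizable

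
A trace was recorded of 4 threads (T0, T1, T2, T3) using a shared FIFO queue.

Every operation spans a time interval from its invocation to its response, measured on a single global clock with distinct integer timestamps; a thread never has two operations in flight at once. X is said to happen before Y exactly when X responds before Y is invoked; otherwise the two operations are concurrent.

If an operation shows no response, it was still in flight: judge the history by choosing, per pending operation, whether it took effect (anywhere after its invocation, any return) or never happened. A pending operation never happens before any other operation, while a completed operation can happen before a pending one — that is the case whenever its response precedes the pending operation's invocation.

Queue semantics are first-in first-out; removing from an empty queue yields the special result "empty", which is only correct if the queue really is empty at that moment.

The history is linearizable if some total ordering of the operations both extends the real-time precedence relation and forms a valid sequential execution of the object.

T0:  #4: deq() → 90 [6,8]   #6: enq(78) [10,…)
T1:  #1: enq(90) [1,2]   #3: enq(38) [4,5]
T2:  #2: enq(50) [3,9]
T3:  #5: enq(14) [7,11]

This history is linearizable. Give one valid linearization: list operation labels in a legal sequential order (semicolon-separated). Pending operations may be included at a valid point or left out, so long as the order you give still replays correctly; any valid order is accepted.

#1; #2; #3; #4; #5

1. #1 enq(90), leaving queue <90>
2. #2 enq(50), leaving queue <90,50>
3. #3 enq(38), leaving queue <90,50,38>
4. #4 deq() → 90, leaving queue <50,38>
5. #5 enq(14), leaving queue <50,38,14>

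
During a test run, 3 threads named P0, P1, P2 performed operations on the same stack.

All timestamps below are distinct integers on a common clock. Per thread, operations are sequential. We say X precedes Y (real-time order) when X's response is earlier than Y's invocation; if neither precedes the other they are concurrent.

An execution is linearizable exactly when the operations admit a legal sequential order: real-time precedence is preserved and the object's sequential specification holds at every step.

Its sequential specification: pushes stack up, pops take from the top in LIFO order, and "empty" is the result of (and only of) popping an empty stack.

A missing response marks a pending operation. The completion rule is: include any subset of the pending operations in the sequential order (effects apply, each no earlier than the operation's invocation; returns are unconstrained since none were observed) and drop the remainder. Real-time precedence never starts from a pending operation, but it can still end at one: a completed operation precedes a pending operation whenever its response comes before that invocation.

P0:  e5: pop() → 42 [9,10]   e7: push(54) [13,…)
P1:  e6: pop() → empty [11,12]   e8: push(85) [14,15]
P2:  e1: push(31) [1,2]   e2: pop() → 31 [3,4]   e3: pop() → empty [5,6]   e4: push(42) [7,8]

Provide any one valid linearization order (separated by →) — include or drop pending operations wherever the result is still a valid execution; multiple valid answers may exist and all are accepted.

1. e1 push(31), leaving stack <31>
2. e2 pop() → 31, leaving stack <>
3. e3 pop() → empty, leaving stack <>
4. e4 push(42), leaving stack <42>
5. e5 pop() → 42, leaving stack <>
6. e6 pop() → empty, leaving stack <>
7. e7 push(54) (pending, included), leaving stack <54>
8. e8 push(85), leaving stack <54,85>

e1 → e2 → e3 → e4 → e5 → e6 → e7 → e8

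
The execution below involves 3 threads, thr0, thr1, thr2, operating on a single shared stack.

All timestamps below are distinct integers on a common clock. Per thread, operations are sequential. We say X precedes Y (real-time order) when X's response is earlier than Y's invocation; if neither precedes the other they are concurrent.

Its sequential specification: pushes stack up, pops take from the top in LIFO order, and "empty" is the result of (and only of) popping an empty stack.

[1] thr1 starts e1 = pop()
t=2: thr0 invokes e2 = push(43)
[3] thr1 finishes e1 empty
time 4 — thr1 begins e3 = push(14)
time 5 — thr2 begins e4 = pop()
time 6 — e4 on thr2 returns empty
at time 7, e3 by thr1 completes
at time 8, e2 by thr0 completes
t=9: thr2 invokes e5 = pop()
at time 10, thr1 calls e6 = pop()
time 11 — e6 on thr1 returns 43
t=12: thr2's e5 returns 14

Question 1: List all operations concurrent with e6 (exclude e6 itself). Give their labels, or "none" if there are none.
Answer: e5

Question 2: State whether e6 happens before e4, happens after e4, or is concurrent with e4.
Answer: after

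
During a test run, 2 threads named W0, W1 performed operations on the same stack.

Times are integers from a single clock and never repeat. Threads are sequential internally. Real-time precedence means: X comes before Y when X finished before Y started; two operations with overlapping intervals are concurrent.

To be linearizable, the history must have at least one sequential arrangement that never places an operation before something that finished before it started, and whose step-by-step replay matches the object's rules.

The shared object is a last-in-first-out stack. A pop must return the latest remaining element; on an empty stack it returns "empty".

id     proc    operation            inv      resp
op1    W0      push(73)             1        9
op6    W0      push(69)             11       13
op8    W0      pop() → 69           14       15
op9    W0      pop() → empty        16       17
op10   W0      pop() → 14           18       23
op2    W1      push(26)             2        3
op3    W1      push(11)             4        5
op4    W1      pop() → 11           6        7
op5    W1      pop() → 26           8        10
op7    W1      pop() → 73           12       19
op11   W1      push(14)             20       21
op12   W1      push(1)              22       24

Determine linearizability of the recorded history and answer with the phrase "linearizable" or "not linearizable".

witness order: op1, op2, op3, op4, op5, op6, op8, op7, op9, op11, op10, op12
step 1: op1 push(73) — stack <73>
step 2: op2 push(26) — stack <73,26>
step 3: op3 push(11) — stack <73,26,11>
step 4: op4 pop() → 11 — stack <73,26>
step 5: op5 pop() → 26 — stack <73>
step 6: op6 push(69) — stack <73,69>
step 7: op8 pop() → 69 — stack <73>
step 8: op7 pop() → 73 — stack <>
step 9: op9 pop() → empty — stack <>
step 10: op11 push(14) — stack <14>
step 11: op10 pop() → 14 — stack <>
step 12: op12 push(1) — stack <1>

linearizable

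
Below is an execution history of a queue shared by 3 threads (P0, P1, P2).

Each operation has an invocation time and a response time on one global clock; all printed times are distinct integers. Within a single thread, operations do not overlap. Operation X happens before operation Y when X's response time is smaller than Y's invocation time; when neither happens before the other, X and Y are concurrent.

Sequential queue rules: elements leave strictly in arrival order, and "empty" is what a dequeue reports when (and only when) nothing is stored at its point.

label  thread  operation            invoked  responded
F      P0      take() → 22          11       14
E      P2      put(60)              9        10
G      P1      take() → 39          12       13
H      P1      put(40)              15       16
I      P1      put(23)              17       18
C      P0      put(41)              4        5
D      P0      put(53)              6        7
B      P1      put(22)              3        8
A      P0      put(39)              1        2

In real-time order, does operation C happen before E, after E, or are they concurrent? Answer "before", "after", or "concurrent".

C spans [4,5], E spans [9,10]
resp(C)=5 < inv(E)=9

before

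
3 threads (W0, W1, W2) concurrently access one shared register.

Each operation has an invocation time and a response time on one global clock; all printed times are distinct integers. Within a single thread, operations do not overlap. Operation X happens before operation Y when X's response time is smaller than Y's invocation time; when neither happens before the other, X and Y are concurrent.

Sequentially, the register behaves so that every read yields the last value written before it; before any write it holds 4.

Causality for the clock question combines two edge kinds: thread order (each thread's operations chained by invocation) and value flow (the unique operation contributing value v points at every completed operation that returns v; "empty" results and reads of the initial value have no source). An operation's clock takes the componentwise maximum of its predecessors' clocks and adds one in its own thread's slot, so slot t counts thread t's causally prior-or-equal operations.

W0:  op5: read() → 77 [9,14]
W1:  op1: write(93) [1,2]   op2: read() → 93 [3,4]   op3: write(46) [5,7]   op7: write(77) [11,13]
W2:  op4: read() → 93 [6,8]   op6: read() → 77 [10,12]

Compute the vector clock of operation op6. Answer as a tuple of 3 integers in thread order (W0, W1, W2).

(0, 4, 2)

no predecessors for op1 (invoked 1): W1 increments from zero → (0, 1, 0)
op4, invoked 6, takes VC(op1)=(0, 1, 0) under max, adds 1 for W2 → (0, 1, 1)
op2, invoked 3, takes VC(op1)=(0, 1, 0) under max, adds 1 for W1 → (0, 2, 0)
op3, invoked 5, takes VC(op2)=(0, 2, 0) under max, adds 1 for W1 → (0, 3, 0)
op7, invoked 11, takes VC(op3)=(0, 3, 0) under max, adds 1 for W1 → (0, 4, 0)
op5, invoked 9, takes VC(op7)=(0, 4, 0) under max, adds 1 for W0 → (1, 4, 0)
op6, invoked 10, takes VC(op4)=(0, 1, 1), VC(op7)=(0, 4, 0) under max, adds 1 for W2 → (0, 4, 2)
target: VC(op6) = (0, 4, 2)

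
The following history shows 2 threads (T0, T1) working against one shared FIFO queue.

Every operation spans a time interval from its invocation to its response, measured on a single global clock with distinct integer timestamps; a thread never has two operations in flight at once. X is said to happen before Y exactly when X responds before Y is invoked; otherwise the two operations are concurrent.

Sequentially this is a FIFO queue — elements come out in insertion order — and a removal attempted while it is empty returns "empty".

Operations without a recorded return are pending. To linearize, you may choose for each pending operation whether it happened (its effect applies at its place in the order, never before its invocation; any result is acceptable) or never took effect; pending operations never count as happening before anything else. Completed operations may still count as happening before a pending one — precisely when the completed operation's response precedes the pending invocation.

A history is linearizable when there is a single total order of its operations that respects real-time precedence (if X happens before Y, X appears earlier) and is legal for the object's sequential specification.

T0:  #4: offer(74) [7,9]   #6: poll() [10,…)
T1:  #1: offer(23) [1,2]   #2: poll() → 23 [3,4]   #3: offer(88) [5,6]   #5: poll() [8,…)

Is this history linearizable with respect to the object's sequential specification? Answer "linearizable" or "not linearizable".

linearizable

witness order: #1, #2, #3, #4
after step 1 (#1 offer(23)): queue <23>
after step 2 (#2 poll() → 23): queue <>
after step 3 (#3 offer(88)): queue <88>
after step 4 (#4 offer(74)): queue <88,74>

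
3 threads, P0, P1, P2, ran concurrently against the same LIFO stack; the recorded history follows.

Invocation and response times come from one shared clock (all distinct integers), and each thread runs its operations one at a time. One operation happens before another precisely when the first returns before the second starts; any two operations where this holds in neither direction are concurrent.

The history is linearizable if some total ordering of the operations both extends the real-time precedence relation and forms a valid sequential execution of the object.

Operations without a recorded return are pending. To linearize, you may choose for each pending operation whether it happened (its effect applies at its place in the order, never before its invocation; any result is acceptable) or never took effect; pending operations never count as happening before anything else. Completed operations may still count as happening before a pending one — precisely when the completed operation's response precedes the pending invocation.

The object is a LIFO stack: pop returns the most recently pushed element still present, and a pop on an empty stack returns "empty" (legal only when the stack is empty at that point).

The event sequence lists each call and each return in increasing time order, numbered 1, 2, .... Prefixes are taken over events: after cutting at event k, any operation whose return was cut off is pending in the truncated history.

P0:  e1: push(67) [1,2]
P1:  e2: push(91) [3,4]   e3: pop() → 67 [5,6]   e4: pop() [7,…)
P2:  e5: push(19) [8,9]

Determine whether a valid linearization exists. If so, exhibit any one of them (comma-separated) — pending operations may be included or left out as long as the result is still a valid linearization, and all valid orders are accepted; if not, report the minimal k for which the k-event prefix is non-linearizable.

prefix check: 1..5 passes, 1..6 fails once e3's time-6 response joins
the sole real-time-consistent order of 3 completed operations fails the LIFO stack replay
take e1, e2, e3: step 3 already fails, because e3 pop() → 67 cannot occur there

not linearizable — minimal violating prefix: 6 events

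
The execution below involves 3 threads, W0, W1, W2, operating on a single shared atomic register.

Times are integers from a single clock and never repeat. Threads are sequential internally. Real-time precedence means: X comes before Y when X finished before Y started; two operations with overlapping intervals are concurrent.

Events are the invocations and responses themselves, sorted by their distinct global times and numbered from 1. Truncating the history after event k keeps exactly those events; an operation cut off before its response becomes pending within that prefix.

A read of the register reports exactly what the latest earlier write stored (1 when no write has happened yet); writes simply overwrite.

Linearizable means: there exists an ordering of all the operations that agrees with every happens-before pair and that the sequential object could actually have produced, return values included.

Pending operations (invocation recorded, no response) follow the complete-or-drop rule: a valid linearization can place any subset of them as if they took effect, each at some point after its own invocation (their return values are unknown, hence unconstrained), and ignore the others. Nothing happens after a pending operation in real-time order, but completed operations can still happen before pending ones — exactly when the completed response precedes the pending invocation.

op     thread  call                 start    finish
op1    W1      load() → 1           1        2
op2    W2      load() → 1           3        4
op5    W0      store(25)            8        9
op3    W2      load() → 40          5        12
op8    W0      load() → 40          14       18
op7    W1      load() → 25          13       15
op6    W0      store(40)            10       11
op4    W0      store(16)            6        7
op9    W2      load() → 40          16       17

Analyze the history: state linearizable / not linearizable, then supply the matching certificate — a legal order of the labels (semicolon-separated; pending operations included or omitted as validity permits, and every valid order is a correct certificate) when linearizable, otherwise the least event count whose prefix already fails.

not linearizable — minimal violating prefix: 15 events

the violation lands at event 15, op7's response at time 15: events 1..14 linearize, events 1..15 do not
the 7 completed operations admit 4 real-time orders; each fails the atomic register replay
no escape via the 1 pending operation (op8): every completion choice fails
sample order op1, op2, op3, op4, op5, op6, op7 (pending dropped) stalls at step 3 — op3 load() → 40 has no legal effect
sample order op1, op2, op4, op3, op5, op6, op7 (pending dropped) stalls at step 4 — op3 load() → 40 has no legal effect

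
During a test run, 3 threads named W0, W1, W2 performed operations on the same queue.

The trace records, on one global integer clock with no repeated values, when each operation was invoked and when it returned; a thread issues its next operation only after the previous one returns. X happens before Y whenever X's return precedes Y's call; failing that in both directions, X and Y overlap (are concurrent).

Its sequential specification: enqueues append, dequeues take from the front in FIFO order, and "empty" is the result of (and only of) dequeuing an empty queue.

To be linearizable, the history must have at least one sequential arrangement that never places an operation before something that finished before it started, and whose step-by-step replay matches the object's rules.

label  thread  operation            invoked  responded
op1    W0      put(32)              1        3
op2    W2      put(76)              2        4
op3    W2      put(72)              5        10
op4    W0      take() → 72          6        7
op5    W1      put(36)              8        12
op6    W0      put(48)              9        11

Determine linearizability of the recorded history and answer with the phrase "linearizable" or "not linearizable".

events 1..6 are fine; event 7 — the response of op4 at time 7 — makes the prefix non-linearizable
real-time-consistent orders of the 3 completed operations: 2 — all fail the queue replay
every completion of the 1 pending operation (op3) was checked; none linearizes
one such order, op1, op2, op4 (pending dropped), breaks at step 3 where op4 take() → 72 is illegal
one such order, op2, op1, op4 (pending dropped), breaks at step 3 where op4 take() → 72 is illegal

not linearizable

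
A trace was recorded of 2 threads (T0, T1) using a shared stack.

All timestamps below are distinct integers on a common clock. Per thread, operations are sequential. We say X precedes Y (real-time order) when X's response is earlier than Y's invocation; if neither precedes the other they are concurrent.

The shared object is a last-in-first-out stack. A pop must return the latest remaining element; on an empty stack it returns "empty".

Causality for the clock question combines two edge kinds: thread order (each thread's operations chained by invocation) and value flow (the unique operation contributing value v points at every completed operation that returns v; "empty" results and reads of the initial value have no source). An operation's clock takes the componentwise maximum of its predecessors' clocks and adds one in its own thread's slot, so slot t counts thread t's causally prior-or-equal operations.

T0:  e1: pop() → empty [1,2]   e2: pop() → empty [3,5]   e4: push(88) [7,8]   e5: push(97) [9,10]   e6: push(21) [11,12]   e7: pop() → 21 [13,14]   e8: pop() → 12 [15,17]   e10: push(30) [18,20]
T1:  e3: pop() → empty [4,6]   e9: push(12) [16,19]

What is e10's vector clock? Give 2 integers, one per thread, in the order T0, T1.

(8, 2)

no predecessors for e3 (invoked 4): T1 increments from zero → (0, 1)
no predecessors for e1 (invoked 1): T0 increments from zero → (1, 0)
invoked at 16, e9 merges VC(e3)=(0, 1) and bumps T1's slot → (0, 2)
invoked at 3, e2 merges VC(e1)=(1, 0) and bumps T0's slot → (2, 0)
invoked at 7, e4 merges VC(e2)=(2, 0) and bumps T0's slot → (3, 0)
invoked at 9, e5 merges VC(e4)=(3, 0) and bumps T0's slot → (4, 0)
invoked at 11, e6 merges VC(e5)=(4, 0) and bumps T0's slot → (5, 0)
invoked at 13, e7 merges VC(e6)=(5, 0) and bumps T0's slot → (6, 0)
invoked at 15, e8 merges VC(e7)=(6, 0), VC(e9)=(0, 2) and bumps T0's slot → (7, 2)
invoked at 18, e10 merges VC(e8)=(7, 2) and bumps T0's slot → (8, 2)
target: VC(e10) = (8, 2)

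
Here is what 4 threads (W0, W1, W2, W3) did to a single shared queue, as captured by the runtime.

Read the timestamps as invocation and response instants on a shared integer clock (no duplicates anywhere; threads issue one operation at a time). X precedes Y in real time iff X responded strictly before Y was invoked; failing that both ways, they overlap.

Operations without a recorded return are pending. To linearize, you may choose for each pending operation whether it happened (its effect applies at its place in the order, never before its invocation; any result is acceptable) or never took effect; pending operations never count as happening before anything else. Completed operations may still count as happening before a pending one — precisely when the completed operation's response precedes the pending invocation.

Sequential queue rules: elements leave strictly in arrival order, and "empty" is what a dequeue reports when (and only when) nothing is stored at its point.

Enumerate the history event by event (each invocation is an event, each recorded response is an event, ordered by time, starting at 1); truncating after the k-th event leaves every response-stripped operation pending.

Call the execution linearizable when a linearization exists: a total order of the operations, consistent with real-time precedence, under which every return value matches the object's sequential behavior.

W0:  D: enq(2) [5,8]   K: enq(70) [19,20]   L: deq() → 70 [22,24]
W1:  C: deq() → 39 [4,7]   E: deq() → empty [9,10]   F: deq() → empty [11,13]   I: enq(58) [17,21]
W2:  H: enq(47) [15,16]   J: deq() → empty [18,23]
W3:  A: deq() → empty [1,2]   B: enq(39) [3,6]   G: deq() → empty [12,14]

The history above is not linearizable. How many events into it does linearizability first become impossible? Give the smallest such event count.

events 1..9 are linearizable, e.g. via A, B, C, D:
1. A deq() → empty, leaving queue <>
2. B enq(39), leaving queue <39>
3. C deq() → 39, leaving queue <>
4. D enq(2), leaving queue <2>
include event 10 — E responding at 10 — and every candidate order breaks
sample order A, B, C, D, E stalls at step 5 — E deq() → empty has no legal effect
sample order A, B, D, C, E stalls at step 5 — E deq() → empty has no legal effect

10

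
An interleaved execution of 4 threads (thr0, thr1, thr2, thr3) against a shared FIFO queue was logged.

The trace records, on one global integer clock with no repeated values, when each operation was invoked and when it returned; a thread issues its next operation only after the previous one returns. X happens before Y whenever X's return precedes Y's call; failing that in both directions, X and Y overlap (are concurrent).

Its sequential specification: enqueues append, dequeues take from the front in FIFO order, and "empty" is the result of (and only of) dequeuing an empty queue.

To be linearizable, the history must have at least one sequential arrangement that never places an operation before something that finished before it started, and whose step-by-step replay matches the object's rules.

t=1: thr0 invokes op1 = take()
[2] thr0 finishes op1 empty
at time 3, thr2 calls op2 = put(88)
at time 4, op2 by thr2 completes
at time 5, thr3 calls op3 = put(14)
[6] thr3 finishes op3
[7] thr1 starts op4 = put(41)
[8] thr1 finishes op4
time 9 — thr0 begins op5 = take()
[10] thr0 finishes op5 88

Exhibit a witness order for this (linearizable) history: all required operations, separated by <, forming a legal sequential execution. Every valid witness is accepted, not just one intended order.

step 1: op1 take() → empty — queue <>
step 2: op2 put(88) — queue <88>
step 3: op3 put(14) — queue <88,14>
step 4: op4 put(41) — queue <88,14,41>
step 5: op5 take() → 88 — queue <14,41>

op1 < op2 < op3 < op4 < op5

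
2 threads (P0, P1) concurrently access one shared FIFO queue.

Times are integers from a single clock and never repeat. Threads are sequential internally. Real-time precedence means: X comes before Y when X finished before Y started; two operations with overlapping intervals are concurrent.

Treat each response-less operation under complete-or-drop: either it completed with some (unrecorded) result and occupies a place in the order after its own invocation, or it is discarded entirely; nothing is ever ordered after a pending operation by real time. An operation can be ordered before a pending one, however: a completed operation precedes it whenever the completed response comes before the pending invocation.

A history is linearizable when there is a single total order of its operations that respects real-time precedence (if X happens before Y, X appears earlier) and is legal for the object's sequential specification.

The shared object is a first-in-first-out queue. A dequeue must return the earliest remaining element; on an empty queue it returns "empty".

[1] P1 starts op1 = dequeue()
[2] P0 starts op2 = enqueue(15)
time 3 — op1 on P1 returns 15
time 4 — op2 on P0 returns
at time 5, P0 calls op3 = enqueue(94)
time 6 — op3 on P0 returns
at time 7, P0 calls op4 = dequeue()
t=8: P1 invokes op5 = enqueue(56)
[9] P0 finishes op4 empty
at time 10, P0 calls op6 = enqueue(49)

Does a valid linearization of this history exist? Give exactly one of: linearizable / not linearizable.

not linearizable

cut after 8 events: linearizable; cut after 9 events (op4 responds, time 9): not linearizable
no legal order exists: 2 real-time-consistent candidates over 4 completed FIFO queue operations, all rejected
including or dropping the 1 pending operation (op5) in any combination fails
for example op1, op2, op3, op4 (pending dropped) fails at step 1: op1 dequeue() → 15 is not legal there
for example op2, op1, op3, op4 (pending dropped) fails at step 4: op4 dequeue() → empty is not legal there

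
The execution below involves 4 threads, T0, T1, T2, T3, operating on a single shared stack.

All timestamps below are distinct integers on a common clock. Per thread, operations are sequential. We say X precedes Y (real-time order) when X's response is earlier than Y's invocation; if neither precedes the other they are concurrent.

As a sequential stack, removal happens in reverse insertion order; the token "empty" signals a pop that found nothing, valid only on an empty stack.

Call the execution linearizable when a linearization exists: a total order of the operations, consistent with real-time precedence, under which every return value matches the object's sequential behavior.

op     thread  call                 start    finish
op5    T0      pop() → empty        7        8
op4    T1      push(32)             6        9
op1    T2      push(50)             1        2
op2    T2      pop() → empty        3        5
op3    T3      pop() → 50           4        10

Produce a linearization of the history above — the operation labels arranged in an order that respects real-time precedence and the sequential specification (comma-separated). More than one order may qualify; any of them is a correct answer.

op1, op3, op2, op5, op4

step 1: op1 push(50) — stack <50>
step 2: op3 pop() → 50 — stack <>
step 3: op2 pop() → empty — stack <>
step 4: op5 pop() → empty — stack <>
step 5: op4 push(32) — stack <32>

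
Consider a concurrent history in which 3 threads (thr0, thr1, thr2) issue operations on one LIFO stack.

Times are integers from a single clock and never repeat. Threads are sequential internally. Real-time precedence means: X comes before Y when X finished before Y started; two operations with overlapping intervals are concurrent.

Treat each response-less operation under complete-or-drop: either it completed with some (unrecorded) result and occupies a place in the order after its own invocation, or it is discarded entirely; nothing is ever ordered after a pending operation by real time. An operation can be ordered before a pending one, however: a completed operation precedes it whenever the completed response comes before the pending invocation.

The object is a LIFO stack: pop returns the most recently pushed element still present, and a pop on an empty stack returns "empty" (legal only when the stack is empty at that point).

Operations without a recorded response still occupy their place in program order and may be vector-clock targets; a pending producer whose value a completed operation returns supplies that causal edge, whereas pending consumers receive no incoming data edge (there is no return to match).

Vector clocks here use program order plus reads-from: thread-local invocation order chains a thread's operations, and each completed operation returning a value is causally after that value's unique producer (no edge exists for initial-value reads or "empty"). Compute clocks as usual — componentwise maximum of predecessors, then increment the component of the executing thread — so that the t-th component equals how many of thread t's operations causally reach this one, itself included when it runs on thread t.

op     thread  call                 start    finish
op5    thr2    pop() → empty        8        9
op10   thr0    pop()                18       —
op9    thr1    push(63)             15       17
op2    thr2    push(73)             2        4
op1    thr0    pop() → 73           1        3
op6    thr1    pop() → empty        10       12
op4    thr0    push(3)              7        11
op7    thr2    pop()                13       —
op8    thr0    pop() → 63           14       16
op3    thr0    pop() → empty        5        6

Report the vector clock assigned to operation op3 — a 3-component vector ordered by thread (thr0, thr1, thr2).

op2, invoked 2, has no incoming edges; only thr2's bump applies → (0, 0, 1)
op6, invoked 10, has no incoming edges; only thr1's bump applies → (0, 1, 0)
merge at op5 (invoked 8): VC(op2)=(0, 0, 1), own-thread bump on thr2 → (0, 0, 2)
merge at op9 (invoked 15): VC(op6)=(0, 1, 0), own-thread bump on thr1 → (0, 2, 0)
merge at op1 (invoked 1): VC(op2)=(0, 0, 1), own-thread bump on thr0 → (1, 0, 1)
merge at op7 (invoked 13): VC(op5)=(0, 0, 2), own-thread bump on thr2 → (0, 0, 3)
merge at op3 (invoked 5): VC(op1)=(1, 0, 1), own-thread bump on thr0 → (2, 0, 1)
merge at op4 (invoked 7): VC(op3)=(2, 0, 1), own-thread bump on thr0 → (3, 0, 1)
merge at op8 (invoked 14): VC(op4)=(3, 0, 1), VC(op9)=(0, 2, 0), own-thread bump on thr0 → (4, 2, 1)
merge at op10 (invoked 18): VC(op8)=(4, 2, 1), own-thread bump on thr0 → (5, 2, 1)
target: VC(op3) = (2, 0, 1)

(2, 0, 1)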